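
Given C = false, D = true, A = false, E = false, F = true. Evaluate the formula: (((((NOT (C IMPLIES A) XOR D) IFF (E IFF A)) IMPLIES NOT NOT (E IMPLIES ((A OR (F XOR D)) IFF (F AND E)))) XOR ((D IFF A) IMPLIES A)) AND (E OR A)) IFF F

Substituting C=false, D=true, A=false, E=false, F=true:
C IMPLIES A = false IMPLIES false = true
NOT (C IMPLIES A) = NOT true = false
NOT (C IMPLIES A) XOR D = false XOR true = true
E IFF A = false IFF false = true
(NOT (C IMPLIES A) XOR D) IFF (E IFF A) = true IFF true = true
F XOR D = true XOR true = false
A OR (F XOR D) = false OR false = false
F AND E = true AND false = false
(A OR (F XOR D)) IFF (F AND E) = false IFF false = true
E IMPLIES ((A OR (F XOR D)) IFF (F AND E)) = false IMPLIES true = true
NOT (E IMPLIES ((A OR (F XOR D)) IFF (F AND E))) = NOT true = false
NOT NOT (E IMPLIES ((A OR (F XOR D)) IFF (F AND E))) = NOT false = true
((NOT (C IMPLIES A) XOR D) IFF (E IFF A)) IMPLIES NOT NOT (E IMPLIES ((A OR (F XOR D)) IFF (F AND E))) = true IMPLIES true = true
D IFF A = true IFF false = false
(D IFF A) IMPLIES A = false IMPLIES false = true
(((NOT (C IMPLIES A) XOR D) IFF (E IFF A)) IMPLIES NOT NOT (E IMPLIES ((A OR (F XOR D)) IFF (F AND E)))) XOR ((D IFF A) IMPLIES A) = true XOR true = false
E OR A = false OR false = false
((((NOT (C IMPLIES A) XOR D) IFF (E IFF A)) IMPLIES NOT NOT (E IMPLIES ((A OR (F XOR D)) IFF (F AND E)))) XOR ((D IFF A) IMPLIES A)) AND (E OR A) = false AND false = false
(((((NOT (C IMPLIES A) XOR D) IFF (E IFF A)) IMPLIES NOT NOT (E IMPLIES ((A OR (F XOR D)) IFF (F AND E)))) XOR ((D IFF A) IMPLIES A)) AND (E OR A)) IFF F = false IFF true = false

false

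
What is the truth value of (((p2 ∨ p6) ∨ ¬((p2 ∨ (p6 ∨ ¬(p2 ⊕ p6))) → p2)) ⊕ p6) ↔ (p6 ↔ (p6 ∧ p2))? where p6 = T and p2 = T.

F

p2 ∨ p6 = T ∨ T = T
p2 ⊕ p6 = T ⊕ T = F
¬(p2 ⊕ p6) = ¬F = T
p6 ∨ ¬(p2 ⊕ p6) = T ∨ T = T
p2 ∨ (p6 ∨ ¬(p2 ⊕ p6)) = T ∨ T = T
(p2 ∨ (p6 ∨ ¬(p2 ⊕ p6))) → p2 = T → T = T
¬((p2 ∨ (p6 ∨ ¬(p2 ⊕ p6))) → p2) = ¬T = F
(p2 ∨ p6) ∨ ¬((p2 ∨ (p6 ∨ ¬(p2 ⊕ p6))) → p2) = T ∨ F = T
((p2 ∨ p6) ∨ ¬((p2 ∨ (p6 ∨ ¬(p2 ⊕ p6))) → p2)) ⊕ p6 = T ⊕ T = F
p6 ∧ p2 = T ∧ T = T
p6 ↔ (p6 ∧ p2) = T ↔ T = T
(((p2 ∨ p6) ∨ ¬((p2 ∨ (p6 ∨ ¬(p2 ⊕ p6))) → p2)) ⊕ p6) ↔ (p6 ↔ (p6 ∧ p2)) = F ↔ T = F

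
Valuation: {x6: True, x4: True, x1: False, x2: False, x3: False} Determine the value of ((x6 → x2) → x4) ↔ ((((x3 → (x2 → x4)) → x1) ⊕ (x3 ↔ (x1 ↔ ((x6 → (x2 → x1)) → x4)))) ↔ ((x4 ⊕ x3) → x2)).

False

x6 → x2 = True → False = False
(x6 → x2) → x4 = False → True = True
x2 → x4 = False → True = True
x3 → (x2 → x4) = False → True = True
(x3 → (x2 → x4)) → x1 = True → False = False
x2 → x1 = False → False = True
x6 → (x2 → x1) = True → True = True
(x6 → (x2 → x1)) → x4 = True → True = True
x1 ↔ ((x6 → (x2 → x1)) → x4) = False ↔ True = False
x3 ↔ (x1 ↔ ((x6 → (x2 → x1)) → x4)) = False ↔ False = True
((x3 → (x2 → x4)) → x1) ⊕ (x3 ↔ (x1 ↔ ((x6 → (x2 → x1)) → x4))) = False ⊕ True = True
x4 ⊕ x3 = True ⊕ False = True
(x4 ⊕ x3) → x2 = True → False = False
(((x3 → (x2 → x4)) → x1) ⊕ (x3 ↔ (x1 ↔ ((x6 → (x2 → x1)) → x4)))) ↔ ((x4 ⊕ x3) → x2) = True ↔ False = False
((x6 → x2) → x4) ↔ ((((x3 → (x2 → x4)) → x1) ⊕ (x3 ↔ (x1 ↔ ((x6 → (x2 → x1)) → x4)))) ↔ ((x4 ⊕ x3) → x2)) = True ↔ False = False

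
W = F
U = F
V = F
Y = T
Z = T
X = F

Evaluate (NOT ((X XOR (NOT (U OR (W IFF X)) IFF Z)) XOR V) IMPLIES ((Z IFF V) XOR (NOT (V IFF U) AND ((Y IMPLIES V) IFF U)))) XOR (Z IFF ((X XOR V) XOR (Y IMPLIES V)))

Substituting W=F, U=F, V=F, Y=T, Z=T, X=F:
W IFF X = F IFF F = T
U OR (W IFF X) = F OR T = T
NOT (U OR (W IFF X)) = NOT T = F
NOT (U OR (W IFF X)) IFF Z = F IFF T = F
X XOR (NOT (U OR (W IFF X)) IFF Z) = F XOR F = F
(X XOR (NOT (U OR (W IFF X)) IFF Z)) XOR V = F XOR F = F
NOT ((X XOR (NOT (U OR (W IFF X)) IFF Z)) XOR V) = NOT F = T
Z IFF V = T IFF F = F
V IFF U = F IFF F = T
NOT (V IFF U) = NOT T = F
Y IMPLIES V = T IMPLIES F = F
(Y IMPLIES V) IFF U = F IFF F = T
NOT (V IFF U) AND ((Y IMPLIES V) IFF U) = F AND T = F
(Z IFF V) XOR (NOT (V IFF U) AND ((Y IMPLIES V) IFF U)) = F XOR F = F
NOT ((X XOR (NOT (U OR (W IFF X)) IFF Z)) XOR V) IMPLIES ((Z IFF V) XOR (NOT (V IFF U) AND ((Y IMPLIES V) IFF U))) = T IMPLIES F = F
X XOR V = F XOR F = F
Y IMPLIES V = T IMPLIES F = F
(X XOR V) XOR (Y IMPLIES V) = F XOR F = F
Z IFF ((X XOR V) XOR (Y IMPLIES V)) = T IFF F = F
(NOT ((X XOR (NOT (U OR (W IFF X)) IFF Z)) XOR V) IMPLIES ((Z IFF V) XOR (NOT (V IFF U) AND ((Y IMPLIES V) IFF U)))) XOR (Z IFF ((X XOR V) XOR (Y IMPLIES V))) = F XOR F = F

F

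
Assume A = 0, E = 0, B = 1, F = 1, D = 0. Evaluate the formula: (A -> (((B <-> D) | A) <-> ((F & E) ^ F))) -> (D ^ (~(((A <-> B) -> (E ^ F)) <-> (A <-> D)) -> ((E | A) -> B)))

B <-> D = 1 <-> 0 = 0
(B <-> D) | A = 0 | 0 = 0
F & E = 1 & 0 = 0
(F & E) ^ F = 0 ^ 1 = 1
((B <-> D) | A) <-> ((F & E) ^ F) = 0 <-> 1 = 0
A -> (((B <-> D) | A) <-> ((F & E) ^ F)) = 0 -> 0 = 1
A <-> B = 0 <-> 1 = 0
E ^ F = 0 ^ 1 = 1
(A <-> B) -> (E ^ F) = 0 -> 1 = 1
A <-> D = 0 <-> 0 = 1
((A <-> B) -> (E ^ F)) <-> (A <-> D) = 1 <-> 1 = 1
~(((A <-> B) -> (E ^ F)) <-> (A <-> D)) = ~1 = 0
E | A = 0 | 0 = 0
(E | A) -> B = 0 -> 1 = 1
~(((A <-> B) -> (E ^ F)) <-> (A <-> D)) -> ((E | A) -> B) = 0 -> 1 = 1
D ^ (~(((A <-> B) -> (E ^ F)) <-> (A <-> D)) -> ((E | A) -> B)) = 0 ^ 1 = 1
(A -> (((B <-> D) | A) <-> ((F & E) ^ F))) -> (D ^ (~(((A <-> B) -> (E ^ F)) <-> (A <-> D)) -> ((E | A) -> B))) = 1 -> 1 = 1

1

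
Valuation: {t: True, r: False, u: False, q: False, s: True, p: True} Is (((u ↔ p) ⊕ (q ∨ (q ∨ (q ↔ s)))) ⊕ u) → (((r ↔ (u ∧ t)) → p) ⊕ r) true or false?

u ↔ p = False ↔ True = False
q ↔ s = False ↔ True = False
q ∨ (q ↔ s) = False ∨ False = False
q ∨ (q ∨ (q ↔ s)) = False ∨ False = False
(u ↔ p) ⊕ (q ∨ (q ∨ (q ↔ s))) = False ⊕ False = False
((u ↔ p) ⊕ (q ∨ (q ∨ (q ↔ s)))) ⊕ u = False ⊕ False = False
u ∧ t = False ∧ True = False
r ↔ (u ∧ t) = False ↔ False = True
(r ↔ (u ∧ t)) → p = True → True = True
((r ↔ (u ∧ t)) → p) ⊕ r = True ⊕ False = True
(((u ↔ p) ⊕ (q ∨ (q ∨ (q ↔ s)))) ⊕ u) → (((r ↔ (u ∧ t)) → p) ⊕ r) = False → True = True

True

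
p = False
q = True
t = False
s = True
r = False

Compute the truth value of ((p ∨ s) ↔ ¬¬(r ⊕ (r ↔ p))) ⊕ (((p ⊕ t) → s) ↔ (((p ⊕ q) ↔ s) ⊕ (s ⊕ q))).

False

p ∨ s = False ∨ True = True
r ↔ p = False ↔ False = True
r ⊕ (r ↔ p) = False ⊕ True = True
¬(r ⊕ (r ↔ p)) = ¬True = False
¬¬(r ⊕ (r ↔ p)) = ¬False = True
(p ∨ s) ↔ ¬¬(r ⊕ (r ↔ p)) = True ↔ True = True
p ⊕ t = False ⊕ False = False
(p ⊕ t) → s = False → True = True
p ⊕ q = False ⊕ True = True
(p ⊕ q) ↔ s = True ↔ True = True
s ⊕ q = True ⊕ True = False
((p ⊕ q) ↔ s) ⊕ (s ⊕ q) = True ⊕ False = True
((p ⊕ t) → s) ↔ (((p ⊕ q) ↔ s) ⊕ (s ⊕ q)) = True ↔ True = True
((p ∨ s) ↔ ¬¬(r ⊕ (r ↔ p))) ⊕ (((p ⊕ t) → s) ↔ (((p ⊕ q) ↔ s) ⊕ (s ⊕ q))) = True ⊕ True = False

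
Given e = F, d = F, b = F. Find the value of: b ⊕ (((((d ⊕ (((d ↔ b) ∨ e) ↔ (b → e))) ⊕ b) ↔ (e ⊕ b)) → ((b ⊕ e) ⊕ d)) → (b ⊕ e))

F

d ↔ b = F ↔ F = T
(d ↔ b) ∨ e = T ∨ F = T
b → e = F → F = T
((d ↔ b) ∨ e) ↔ (b → e) = T ↔ T = T
d ⊕ (((d ↔ b) ∨ e) ↔ (b → e)) = F ⊕ T = T
(d ⊕ (((d ↔ b) ∨ e) ↔ (b → e))) ⊕ b = T ⊕ F = T
e ⊕ b = F ⊕ F = F
((d ⊕ (((d ↔ b) ∨ e) ↔ (b → e))) ⊕ b) ↔ (e ⊕ b) = T ↔ F = F
b ⊕ e = F ⊕ F = F
(b ⊕ e) ⊕ d = F ⊕ F = F
(((d ⊕ (((d ↔ b) ∨ e) ↔ (b → e))) ⊕ b) ↔ (e ⊕ b)) → ((b ⊕ e) ⊕ d) = F → F = T
b ⊕ e = F ⊕ F = F
((((d ⊕ (((d ↔ b) ∨ e) ↔ (b → e))) ⊕ b) ↔ (e ⊕ b)) → ((b ⊕ e) ⊕ d)) → (b ⊕ e) = T → F = F
b ⊕ (((((d ⊕ (((d ↔ b) ∨ e) ↔ (b → e))) ⊕ b) ↔ (e ⊕ b)) → ((b ⊕ e) ⊕ d)) → (b ⊕ e)) = F ⊕ F = F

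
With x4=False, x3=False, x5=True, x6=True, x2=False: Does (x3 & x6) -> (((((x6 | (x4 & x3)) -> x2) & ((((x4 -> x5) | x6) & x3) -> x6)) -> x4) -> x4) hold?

True

x3 & x6 = False & True = False
x4 & x3 = False & False = False
x6 | (x4 & x3) = True | False = True
(x6 | (x4 & x3)) -> x2 = True -> False = False
x4 -> x5 = False -> True = True
(x4 -> x5) | x6 = True | True = True
((x4 -> x5) | x6) & x3 = True & False = False
(((x4 -> x5) | x6) & x3) -> x6 = False -> True = True
((x6 | (x4 & x3)) -> x2) & ((((x4 -> x5) | x6) & x3) -> x6) = False & True = False
(((x6 | (x4 & x3)) -> x2) & ((((x4 -> x5) | x6) & x3) -> x6)) -> x4 = False -> False = True
((((x6 | (x4 & x3)) -> x2) & ((((x4 -> x5) | x6) & x3) -> x6)) -> x4) -> x4 = True -> False = False
(x3 & x6) -> (((((x6 | (x4 & x3)) -> x2) & ((((x4 -> x5) | x6) & x3) -> x6)) -> x4) -> x4) = False -> False = True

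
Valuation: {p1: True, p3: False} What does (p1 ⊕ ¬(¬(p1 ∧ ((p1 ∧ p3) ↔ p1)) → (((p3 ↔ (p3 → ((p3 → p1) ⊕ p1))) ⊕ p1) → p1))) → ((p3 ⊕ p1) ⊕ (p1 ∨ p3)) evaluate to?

False

p1 ∧ p3 = True ∧ False = False
(p1 ∧ p3) ↔ p1 = False ↔ True = False
p1 ∧ ((p1 ∧ p3) ↔ p1) = True ∧ False = False
¬(p1 ∧ ((p1 ∧ p3) ↔ p1)) = ¬False = True
p3 → p1 = False → True = True
(p3 → p1) ⊕ p1 = True ⊕ True = False
p3 → ((p3 → p1) ⊕ p1) = False → False = True
p3 ↔ (p3 → ((p3 → p1) ⊕ p1)) = False ↔ True = False
(p3 ↔ (p3 → ((p3 → p1) ⊕ p1))) ⊕ p1 = False ⊕ True = True
((p3 ↔ (p3 → ((p3 → p1) ⊕ p1))) ⊕ p1) → p1 = True → True = True
¬(p1 ∧ ((p1 ∧ p3) ↔ p1)) → (((p3 ↔ (p3 → ((p3 → p1) ⊕ p1))) ⊕ p1) → p1) = True → True = True
¬(¬(p1 ∧ ((p1 ∧ p3) ↔ p1)) → (((p3 ↔ (p3 → ((p3 → p1) ⊕ p1))) ⊕ p1) → p1)) = ¬True = False
p1 ⊕ ¬(¬(p1 ∧ ((p1 ∧ p3) ↔ p1)) → (((p3 ↔ (p3 → ((p3 → p1) ⊕ p1))) ⊕ p1) → p1)) = True ⊕ False = True
p3 ⊕ p1 = False ⊕ True = True
p1 ∨ p3 = True ∨ False = True
(p3 ⊕ p1) ⊕ (p1 ∨ p3) = True ⊕ True = False
(p1 ⊕ ¬(¬(p1 ∧ ((p1 ∧ p3) ↔ p1)) → (((p3 ↔ (p3 → ((p3 → p1) ⊕ p1))) ⊕ p1) → p1))) → ((p3 ⊕ p1) ⊕ (p1 ∨ p3)) = True → False = False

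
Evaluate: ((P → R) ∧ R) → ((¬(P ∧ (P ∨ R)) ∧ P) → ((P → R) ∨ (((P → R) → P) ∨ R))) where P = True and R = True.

True

P → R = True → True = True
(P → R) ∧ R = True ∧ True = True
P ∨ R = True ∨ True = True
P ∧ (P ∨ R) = True ∧ True = True
¬(P ∧ (P ∨ R)) = ¬True = False
¬(P ∧ (P ∨ R)) ∧ P = False ∧ True = False
P → R = True → True = True
P → R = True → True = True
(P → R) → P = True → True = True
((P → R) → P) ∨ R = True ∨ True = True
(P → R) ∨ (((P → R) → P) ∨ R) = True ∨ True = True
(¬(P ∧ (P ∨ R)) ∧ P) → ((P → R) ∨ (((P → R) → P) ∨ R)) = False → True = True
((P → R) ∧ R) → ((¬(P ∧ (P ∨ R)) ∧ P) → ((P → R) ∨ (((P → R) → P) ∨ R))) = True → True = True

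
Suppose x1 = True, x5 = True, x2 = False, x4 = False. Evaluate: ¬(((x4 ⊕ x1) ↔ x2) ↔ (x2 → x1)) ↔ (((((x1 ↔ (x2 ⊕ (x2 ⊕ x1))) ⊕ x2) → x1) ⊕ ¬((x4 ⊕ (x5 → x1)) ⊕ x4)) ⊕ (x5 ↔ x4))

x4 ⊕ x1 = False ⊕ True = True
(x4 ⊕ x1) ↔ x2 = True ↔ False = False
x2 → x1 = False → True = True
((x4 ⊕ x1) ↔ x2) ↔ (x2 → x1) = False ↔ True = False
¬(((x4 ⊕ x1) ↔ x2) ↔ (x2 → x1)) = ¬False = True
x2 ⊕ x1 = False ⊕ True = True
x2 ⊕ (x2 ⊕ x1) = False ⊕ True = True
x1 ↔ (x2 ⊕ (x2 ⊕ x1)) = True ↔ True = True
(x1 ↔ (x2 ⊕ (x2 ⊕ x1))) ⊕ x2 = True ⊕ False = True
((x1 ↔ (x2 ⊕ (x2 ⊕ x1))) ⊕ x2) → x1 = True → True = True
x5 → x1 = True → True = True
x4 ⊕ (x5 → x1) = False ⊕ True = True
(x4 ⊕ (x5 → x1)) ⊕ x4 = True ⊕ False = True
¬((x4 ⊕ (x5 → x1)) ⊕ x4) = ¬True = False
(((x1 ↔ (x2 ⊕ (x2 ⊕ x1))) ⊕ x2) → x1) ⊕ ¬((x4 ⊕ (x5 → x1)) ⊕ x4) = True ⊕ False = True
x5 ↔ x4 = True ↔ False = False
((((x1 ↔ (x2 ⊕ (x2 ⊕ x1))) ⊕ x2) → x1) ⊕ ¬((x4 ⊕ (x5 → x1)) ⊕ x4)) ⊕ (x5 ↔ x4) = True ⊕ False = True
¬(((x4 ⊕ x1) ↔ x2) ↔ (x2 → x1)) ↔ (((((x1 ↔ (x2 ⊕ (x2 ⊕ x1))) ⊕ x2) → x1) ⊕ ¬((x4 ⊕ (x5 → x1)) ⊕ x4)) ⊕ (x5 ↔ x4)) = True ↔ True = True

True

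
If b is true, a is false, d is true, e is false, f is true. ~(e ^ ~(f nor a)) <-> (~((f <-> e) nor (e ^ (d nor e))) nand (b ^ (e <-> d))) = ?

F

Substituting b=T, a=F, d=T, e=F, f=T:
f nor a = T nor F = F
~(f nor a) = ~F = T
e ^ ~(f nor a) = F ^ T = T
~(e ^ ~(f nor a)) = ~T = F
f <-> e = T <-> F = F
d nor e = T nor F = F
e ^ (d nor e) = F ^ F = F
(f <-> e) nor (e ^ (d nor e)) = F nor F = T
~((f <-> e) nor (e ^ (d nor e))) = ~T = F
e <-> d = F <-> T = F
b ^ (e <-> d) = T ^ F = T
~((f <-> e) nor (e ^ (d nor e))) nand (b ^ (e <-> d)) = F nand T = T
~(e ^ ~(f nor a)) <-> (~((f <-> e) nor (e ^ (d nor e))) nand (b ^ (e <-> d))) = F <-> T = F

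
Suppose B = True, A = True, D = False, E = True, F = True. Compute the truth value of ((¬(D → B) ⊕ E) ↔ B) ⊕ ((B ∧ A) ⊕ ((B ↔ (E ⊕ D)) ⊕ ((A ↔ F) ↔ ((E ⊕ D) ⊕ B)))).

True

D → B = False → True = True
¬(D → B) = ¬True = False
¬(D → B) ⊕ E = False ⊕ True = True
(¬(D → B) ⊕ E) ↔ B = True ↔ True = True
B ∧ A = True ∧ True = True
E ⊕ D = True ⊕ False = True
B ↔ (E ⊕ D) = True ↔ True = True
A ↔ F = True ↔ True = True
E ⊕ D = True ⊕ False = True
(E ⊕ D) ⊕ B = True ⊕ True = False
(A ↔ F) ↔ ((E ⊕ D) ⊕ B) = True ↔ False = False
(B ↔ (E ⊕ D)) ⊕ ((A ↔ F) ↔ ((E ⊕ D) ⊕ B)) = True ⊕ False = True
(B ∧ A) ⊕ ((B ↔ (E ⊕ D)) ⊕ ((A ↔ F) ↔ ((E ⊕ D) ⊕ B))) = True ⊕ True = False
((¬(D → B) ⊕ E) ↔ B) ⊕ ((B ∧ A) ⊕ ((B ↔ (E ⊕ D)) ⊕ ((A ↔ F) ↔ ((E ⊕ D) ⊕ B)))) = True ⊕ False = True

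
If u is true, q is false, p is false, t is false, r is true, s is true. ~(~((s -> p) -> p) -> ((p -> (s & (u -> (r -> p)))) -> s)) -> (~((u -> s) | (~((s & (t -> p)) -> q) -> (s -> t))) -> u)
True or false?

T

Substituting u=T, q=F, p=F, t=F, r=T, s=T:
s -> p = T -> F = F
(s -> p) -> p = F -> F = T
~((s -> p) -> p) = ~T = F
r -> p = T -> F = F
u -> (r -> p) = T -> F = F
s & (u -> (r -> p)) = T & F = F
p -> (s & (u -> (r -> p))) = F -> F = T
(p -> (s & (u -> (r -> p)))) -> s = T -> T = T
~((s -> p) -> p) -> ((p -> (s & (u -> (r -> p)))) -> s) = F -> T = T
~(~((s -> p) -> p) -> ((p -> (s & (u -> (r -> p)))) -> s)) = ~T = F
u -> s = T -> T = T
t -> p = F -> F = T
s & (t -> p) = T & T = T
(s & (t -> p)) -> q = T -> F = F
~((s & (t -> p)) -> q) = ~F = T
s -> t = T -> F = F
~((s & (t -> p)) -> q) -> (s -> t) = T -> F = F
(u -> s) | (~((s & (t -> p)) -> q) -> (s -> t)) = T | F = T
~((u -> s) | (~((s & (t -> p)) -> q) -> (s -> t))) = ~T = F
~((u -> s) | (~((s & (t -> p)) -> q) -> (s -> t))) -> u = F -> T = T
~(~((s -> p) -> p) -> ((p -> (s & (u -> (r -> p)))) -> s)) -> (~((u -> s) | (~((s & (t -> p)) -> q) -> (s -> t))) -> u) = F -> T = T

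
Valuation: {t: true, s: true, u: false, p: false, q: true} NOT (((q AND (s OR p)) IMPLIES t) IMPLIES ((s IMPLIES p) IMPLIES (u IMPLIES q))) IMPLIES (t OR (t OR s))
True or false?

s OR p = true OR false = true
q AND (s OR p) = true AND true = true
(q AND (s OR p)) IMPLIES t = true IMPLIES true = true
s IMPLIES p = true IMPLIES false = false
u IMPLIES q = false IMPLIES true = true
(s IMPLIES p) IMPLIES (u IMPLIES q) = false IMPLIES true = true
((q AND (s OR p)) IMPLIES t) IMPLIES ((s IMPLIES p) IMPLIES (u IMPLIES q)) = true IMPLIES true = true
NOT (((q AND (s OR p)) IMPLIES t) IMPLIES ((s IMPLIES p) IMPLIES (u IMPLIES q))) = NOT true = false
t OR s = true OR true = true
t OR (t OR s) = true OR true = true
NOT (((q AND (s OR p)) IMPLIES t) IMPLIES ((s IMPLIES p) IMPLIES (u IMPLIES q))) IMPLIES (t OR (t OR s)) = false IMPLIES true = true

true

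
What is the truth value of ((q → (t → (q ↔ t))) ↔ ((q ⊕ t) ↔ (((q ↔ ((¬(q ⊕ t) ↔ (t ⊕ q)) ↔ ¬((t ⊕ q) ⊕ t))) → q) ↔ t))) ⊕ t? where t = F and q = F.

F

q ↔ t = F ↔ F = T
t → (q ↔ t) = F → T = T
q → (t → (q ↔ t)) = F → T = T
q ⊕ t = F ⊕ F = F
q ⊕ t = F ⊕ F = F
¬(q ⊕ t) = ¬F = T
t ⊕ q = F ⊕ F = F
¬(q ⊕ t) ↔ (t ⊕ q) = T ↔ F = F
t ⊕ q = F ⊕ F = F
(t ⊕ q) ⊕ t = F ⊕ F = F
¬((t ⊕ q) ⊕ t) = ¬F = T
(¬(q ⊕ t) ↔ (t ⊕ q)) ↔ ¬((t ⊕ q) ⊕ t) = F ↔ T = F
q ↔ ((¬(q ⊕ t) ↔ (t ⊕ q)) ↔ ¬((t ⊕ q) ⊕ t)) = F ↔ F = T
(q ↔ ((¬(q ⊕ t) ↔ (t ⊕ q)) ↔ ¬((t ⊕ q) ⊕ t))) → q = T → F = F
((q ↔ ((¬(q ⊕ t) ↔ (t ⊕ q)) ↔ ¬((t ⊕ q) ⊕ t))) → q) ↔ t = F ↔ F = T
(q ⊕ t) ↔ (((q ↔ ((¬(q ⊕ t) ↔ (t ⊕ q)) ↔ ¬((t ⊕ q) ⊕ t))) → q) ↔ t) = F ↔ T = F
(q → (t → (q ↔ t))) ↔ ((q ⊕ t) ↔ (((q ↔ ((¬(q ⊕ t) ↔ (t ⊕ q)) ↔ ¬((t ⊕ q) ⊕ t))) → q) ↔ t)) = T ↔ F = F
((q → (t → (q ↔ t))) ↔ ((q ⊕ t) ↔ (((q ↔ ((¬(q ⊕ t) ↔ (t ⊕ q)) ↔ ¬((t ⊕ q) ⊕ t))) → q) ↔ t))) ⊕ t = F ⊕ F = F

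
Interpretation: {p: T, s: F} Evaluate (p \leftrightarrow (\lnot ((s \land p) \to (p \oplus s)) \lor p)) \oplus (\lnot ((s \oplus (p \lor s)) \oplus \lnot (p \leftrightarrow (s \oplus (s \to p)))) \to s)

Substituting p=T, s=F:
s \land p = F \land T = F
p \oplus s = T \oplus F = T
(s \land p) \to (p \oplus s) = F \to T = T
\lnot ((s \land p) \to (p \oplus s)) = \lnot T = F
\lnot ((s \land p) \to (p \oplus s)) \lor p = F \lor T = T
p \leftrightarrow (\lnot ((s \land p) \to (p \oplus s)) \lor p) = T \leftrightarrow T = T
p \lor s = T \lor F = T
s \oplus (p \lor s) = F \oplus T = T
s \to p = F \to T = T
s \oplus (s \to p) = F \oplus T = T
p \leftrightarrow (s \oplus (s \to p)) = T \leftrightarrow T = T
\lnot (p \leftrightarrow (s \oplus (s \to p))) = \lnot T = F
(s \oplus (p \lor s)) \oplus \lnot (p \leftrightarrow (s \oplus (s \to p))) = T \oplus F = T
\lnot ((s \oplus (p \lor s)) \oplus \lnot (p \leftrightarrow (s \oplus (s \to p)))) = \lnot T = F
\lnot ((s \oplus (p \lor s)) \oplus \lnot (p \leftrightarrow (s \oplus (s \to p)))) \to s = F \to F = T
(p \leftrightarrow (\lnot ((s \land p) \to (p \oplus s)) \lor p)) \oplus (\lnot ((s \oplus (p \lor s)) \oplus \lnot (p \leftrightarrow (s \oplus (s \to p)))) \to s) = T \oplus T = F

F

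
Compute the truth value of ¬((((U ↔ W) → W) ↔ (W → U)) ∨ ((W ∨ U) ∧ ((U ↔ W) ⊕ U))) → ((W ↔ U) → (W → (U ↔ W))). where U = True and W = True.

True

U ↔ W = True ↔ True = True
(U ↔ W) → W = True → True = True
W → U = True → True = True
((U ↔ W) → W) ↔ (W → U) = True ↔ True = True
W ∨ U = True ∨ True = True
U ↔ W = True ↔ True = True
(U ↔ W) ⊕ U = True ⊕ True = False
(W ∨ U) ∧ ((U ↔ W) ⊕ U) = True ∧ False = False
(((U ↔ W) → W) ↔ (W → U)) ∨ ((W ∨ U) ∧ ((U ↔ W) ⊕ U)) = True ∨ False = True
¬((((U ↔ W) → W) ↔ (W → U)) ∨ ((W ∨ U) ∧ ((U ↔ W) ⊕ U))) = ¬True = False
W ↔ U = True ↔ True = True
U ↔ W = True ↔ True = True
W → (U ↔ W) = True → True = True
(W ↔ U) → (W → (U ↔ W)) = True → True = True
¬((((U ↔ W) → W) ↔ (W → U)) ∨ ((W ∨ U) ∧ ((U ↔ W) ⊕ U))) → ((W ↔ U) → (W → (U ↔ W))) = False → True = True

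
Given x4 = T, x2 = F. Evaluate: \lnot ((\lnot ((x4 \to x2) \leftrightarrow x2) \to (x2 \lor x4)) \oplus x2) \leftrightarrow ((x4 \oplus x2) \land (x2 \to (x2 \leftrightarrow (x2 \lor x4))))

F

x4 \to x2 = T \to F = F
(x4 \to x2) \leftrightarrow x2 = F \leftrightarrow F = T
\lnot ((x4 \to x2) \leftrightarrow x2) = \lnot T = F
x2 \lor x4 = F \lor T = T
\lnot ((x4 \to x2) \leftrightarrow x2) \to (x2 \lor x4) = F \to T = T
(\lnot ((x4 \to x2) \leftrightarrow x2) \to (x2 \lor x4)) \oplus x2 = T \oplus F = T
\lnot ((\lnot ((x4 \to x2) \leftrightarrow x2) \to (x2 \lor x4)) \oplus x2) = \lnot T = F
x4 \oplus x2 = T \oplus F = T
x2 \lor x4 = F \lor T = T
x2 \leftrightarrow (x2 \lor x4) = F \leftrightarrow T = F
x2 \to (x2 \leftrightarrow (x2 \lor x4)) = F \to F = T
(x4 \oplus x2) \land (x2 \to (x2 \leftrightarrow (x2 \lor x4))) = T \land T = T
\lnot ((\lnot ((x4 \to x2) \leftrightarrow x2) \to (x2 \lor x4)) \oplus x2) \leftrightarrow ((x4 \oplus x2) \land (x2 \to (x2 \leftrightarrow (x2 \lor x4)))) = F \leftrightarrow T = F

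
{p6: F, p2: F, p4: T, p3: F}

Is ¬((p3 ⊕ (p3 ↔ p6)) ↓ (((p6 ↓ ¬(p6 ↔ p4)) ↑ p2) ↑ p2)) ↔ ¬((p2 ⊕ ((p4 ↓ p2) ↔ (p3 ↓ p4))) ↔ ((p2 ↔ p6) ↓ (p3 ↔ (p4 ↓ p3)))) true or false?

T

Substituting p6=F, p2=F, p4=T, p3=F:
p3 ↔ p6 = F ↔ F = T
p3 ⊕ (p3 ↔ p6) = F ⊕ T = T
p6 ↔ p4 = F ↔ T = F
¬(p6 ↔ p4) = ¬F = T
p6 ↓ ¬(p6 ↔ p4) = F ↓ T = F
(p6 ↓ ¬(p6 ↔ p4)) ↑ p2 = F ↑ F = T
((p6 ↓ ¬(p6 ↔ p4)) ↑ p2) ↑ p2 = T ↑ F = T
(p3 ⊕ (p3 ↔ p6)) ↓ (((p6 ↓ ¬(p6 ↔ p4)) ↑ p2) ↑ p2) = T ↓ T = F
¬((p3 ⊕ (p3 ↔ p6)) ↓ (((p6 ↓ ¬(p6 ↔ p4)) ↑ p2) ↑ p2)) = ¬F = T
p4 ↓ p2 = T ↓ F = F
p3 ↓ p4 = F ↓ T = F
(p4 ↓ p2) ↔ (p3 ↓ p4) = F ↔ F = T
p2 ⊕ ((p4 ↓ p2) ↔ (p3 ↓ p4)) = F ⊕ T = T
p2 ↔ p6 = F ↔ F = T
p4 ↓ p3 = T ↓ F = F
p3 ↔ (p4 ↓ p3) = F ↔ F = T
(p2 ↔ p6) ↓ (p3 ↔ (p4 ↓ p3)) = T ↓ T = F
(p2 ⊕ ((p4 ↓ p2) ↔ (p3 ↓ p4))) ↔ ((p2 ↔ p6) ↓ (p3 ↔ (p4 ↓ p3))) = T ↔ F = F
¬((p2 ⊕ ((p4 ↓ p2) ↔ (p3 ↓ p4))) ↔ ((p2 ↔ p6) ↓ (p3 ↔ (p4 ↓ p3)))) = ¬F = T
¬((p3 ⊕ (p3 ↔ p6)) ↓ (((p6 ↓ ¬(p6 ↔ p4)) ↑ p2) ↑ p2)) ↔ ¬((p2 ⊕ ((p4 ↓ p2) ↔ (p3 ↓ p4))) ↔ ((p2 ↔ p6) ↓ (p3 ↔ (p4 ↓ p3)))) = T ↔ T = T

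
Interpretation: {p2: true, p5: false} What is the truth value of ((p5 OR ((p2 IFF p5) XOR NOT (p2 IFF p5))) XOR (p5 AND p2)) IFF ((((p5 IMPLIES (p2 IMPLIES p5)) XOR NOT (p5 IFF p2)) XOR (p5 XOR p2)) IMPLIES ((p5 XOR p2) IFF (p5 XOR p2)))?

true

p2 IFF p5 = true IFF false = false
p2 IFF p5 = true IFF false = false
NOT (p2 IFF p5) = NOT false = true
(p2 IFF p5) XOR NOT (p2 IFF p5) = false XOR true = true
p5 OR ((p2 IFF p5) XOR NOT (p2 IFF p5)) = false OR true = true
p5 AND p2 = false AND true = false
(p5 OR ((p2 IFF p5) XOR NOT (p2 IFF p5))) XOR (p5 AND p2) = true XOR false = true
p2 IMPLIES p5 = true IMPLIES false = false
p5 IMPLIES (p2 IMPLIES p5) = false IMPLIES false = true
p5 IFF p2 = false IFF true = false
NOT (p5 IFF p2) = NOT false = true
(p5 IMPLIES (p2 IMPLIES p5)) XOR NOT (p5 IFF p2) = true XOR true = false
p5 XOR p2 = false XOR true = true
((p5 IMPLIES (p2 IMPLIES p5)) XOR NOT (p5 IFF p2)) XOR (p5 XOR p2) = false XOR true = true
p5 XOR p2 = false XOR true = true
p5 XOR p2 = false XOR true = true
(p5 XOR p2) IFF (p5 XOR p2) = true IFF true = true
(((p5 IMPLIES (p2 IMPLIES p5)) XOR NOT (p5 IFF p2)) XOR (p5 XOR p2)) IMPLIES ((p5 XOR p2) IFF (p5 XOR p2)) = true IMPLIES true = true
((p5 OR ((p2 IFF p5) XOR NOT (p2 IFF p5))) XOR (p5 AND p2)) IFF ((((p5 IMPLIES (p2 IMPLIES p5)) XOR NOT (p5 IFF p2)) XOR (p5 XOR p2)) IMPLIES ((p5 XOR p2) IFF (p5 XOR p2))) = true IFF true = true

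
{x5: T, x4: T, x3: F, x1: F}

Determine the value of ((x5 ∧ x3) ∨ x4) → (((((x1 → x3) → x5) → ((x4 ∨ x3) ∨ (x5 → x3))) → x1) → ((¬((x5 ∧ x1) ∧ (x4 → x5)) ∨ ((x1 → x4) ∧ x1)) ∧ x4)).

x5 ∧ x3 = T ∧ F = F
(x5 ∧ x3) ∨ x4 = F ∨ T = T
x1 → x3 = F → F = T
(x1 → x3) → x5 = T → T = T
x4 ∨ x3 = T ∨ F = T
x5 → x3 = T → F = F
(x4 ∨ x3) ∨ (x5 → x3) = T ∨ F = T
((x1 → x3) → x5) → ((x4 ∨ x3) ∨ (x5 → x3)) = T → T = T
(((x1 → x3) → x5) → ((x4 ∨ x3) ∨ (x5 → x3))) → x1 = T → F = F
x5 ∧ x1 = T ∧ F = F
x4 → x5 = T → T = T
(x5 ∧ x1) ∧ (x4 → x5) = F ∧ T = F
¬((x5 ∧ x1) ∧ (x4 → x5)) = ¬F = T
x1 → x4 = F → T = T
(x1 → x4) ∧ x1 = T ∧ F = F
¬((x5 ∧ x1) ∧ (x4 → x5)) ∨ ((x1 → x4) ∧ x1) = T ∨ F = T
(¬((x5 ∧ x1) ∧ (x4 → x5)) ∨ ((x1 → x4) ∧ x1)) ∧ x4 = T ∧ T = T
((((x1 → x3) → x5) → ((x4 ∨ x3) ∨ (x5 → x3))) → x1) → ((¬((x5 ∧ x1) ∧ (x4 → x5)) ∨ ((x1 → x4) ∧ x1)) ∧ x4) = F → T = T
((x5 ∧ x3) ∨ x4) → (((((x1 → x3) → x5) → ((x4 ∨ x3) ∨ (x5 → x3))) → x1) → ((¬((x5 ∧ x1) ∧ (x4 → x5)) ∨ ((x1 → x4) ∧ x1)) ∧ x4)) = T → T = T

T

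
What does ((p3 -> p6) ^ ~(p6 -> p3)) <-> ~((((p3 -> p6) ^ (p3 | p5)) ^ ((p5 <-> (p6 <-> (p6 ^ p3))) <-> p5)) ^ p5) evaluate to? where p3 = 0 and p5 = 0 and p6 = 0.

1

p3 -> p6 = 0 -> 0 = 1
p6 -> p3 = 0 -> 0 = 1
~(p6 -> p3) = ~1 = 0
(p3 -> p6) ^ ~(p6 -> p3) = 1 ^ 0 = 1
p3 -> p6 = 0 -> 0 = 1
p3 | p5 = 0 | 0 = 0
(p3 -> p6) ^ (p3 | p5) = 1 ^ 0 = 1
p6 ^ p3 = 0 ^ 0 = 0
p6 <-> (p6 ^ p3) = 0 <-> 0 = 1
p5 <-> (p6 <-> (p6 ^ p3)) = 0 <-> 1 = 0
(p5 <-> (p6 <-> (p6 ^ p3))) <-> p5 = 0 <-> 0 = 1
((p3 -> p6) ^ (p3 | p5)) ^ ((p5 <-> (p6 <-> (p6 ^ p3))) <-> p5) = 1 ^ 1 = 0
(((p3 -> p6) ^ (p3 | p5)) ^ ((p5 <-> (p6 <-> (p6 ^ p3))) <-> p5)) ^ p5 = 0 ^ 0 = 0
~((((p3 -> p6) ^ (p3 | p5)) ^ ((p5 <-> (p6 <-> (p6 ^ p3))) <-> p5)) ^ p5) = ~0 = 1
((p3 -> p6) ^ ~(p6 -> p3)) <-> ~((((p3 -> p6) ^ (p3 | p5)) ^ ((p5 <-> (p6 <-> (p6 ^ p3))) <-> p5)) ^ p5) = 1 <-> 1 = 1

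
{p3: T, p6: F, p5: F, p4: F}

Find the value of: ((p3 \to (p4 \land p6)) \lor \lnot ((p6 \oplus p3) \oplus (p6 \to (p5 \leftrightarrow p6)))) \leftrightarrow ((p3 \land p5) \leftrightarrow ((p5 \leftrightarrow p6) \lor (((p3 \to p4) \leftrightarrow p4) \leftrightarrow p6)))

p4 \land p6 = F \land F = F
p3 \to (p4 \land p6) = T \to F = F
p6 \oplus p3 = F \oplus T = T
p5 \leftrightarrow p6 = F \leftrightarrow F = T
p6 \to (p5 \leftrightarrow p6) = F \to T = T
(p6 \oplus p3) \oplus (p6 \to (p5 \leftrightarrow p6)) = T \oplus T = F
\lnot ((p6 \oplus p3) \oplus (p6 \to (p5 \leftrightarrow p6))) = \lnot F = T
(p3 \to (p4 \land p6)) \lor \lnot ((p6 \oplus p3) \oplus (p6 \to (p5 \leftrightarrow p6))) = F \lor T = T
p3 \land p5 = T \land F = F
p5 \leftrightarrow p6 = F \leftrightarrow F = T
p3 \to p4 = T \to F = F
(p3 \to p4) \leftrightarrow p4 = F \leftrightarrow F = T
((p3 \to p4) \leftrightarrow p4) \leftrightarrow p6 = T \leftrightarrow F = F
(p5 \leftrightarrow p6) \lor (((p3 \to p4) \leftrightarrow p4) \leftrightarrow p6) = T \lor F = T
(p3 \land p5) \leftrightarrow ((p5 \leftrightarrow p6) \lor (((p3 \to p4) \leftrightarrow p4) \leftrightarrow p6)) = F \leftrightarrow T = F
((p3 \to (p4 \land p6)) \lor \lnot ((p6 \oplus p3) \oplus (p6 \to (p5 \leftrightarrow p6)))) \leftrightarrow ((p3 \land p5) \leftrightarrow ((p5 \leftrightarrow p6) \lor (((p3 \to p4) \leftrightarrow p4) \leftrightarrow p6))) = T \leftrightarrow F = F

F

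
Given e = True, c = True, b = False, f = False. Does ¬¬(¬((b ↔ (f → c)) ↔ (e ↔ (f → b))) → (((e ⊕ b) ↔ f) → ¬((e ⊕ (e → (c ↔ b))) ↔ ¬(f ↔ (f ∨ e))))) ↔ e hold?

Substituting e=True, c=True, b=False, f=False:
f → c = False → True = True
b ↔ (f → c) = False ↔ True = False
f → b = False → False = True
e ↔ (f → b) = True ↔ True = True
(b ↔ (f → c)) ↔ (e ↔ (f → b)) = False ↔ True = False
¬((b ↔ (f → c)) ↔ (e ↔ (f → b))) = ¬False = True
e ⊕ b = True ⊕ False = True
(e ⊕ b) ↔ f = True ↔ False = False
c ↔ b = True ↔ False = False
e → (c ↔ b) = True → False = False
e ⊕ (e → (c ↔ b)) = True ⊕ False = True
f ∨ e = False ∨ True = True
f ↔ (f ∨ e) = False ↔ True = False
¬(f ↔ (f ∨ e)) = ¬False = True
(e ⊕ (e → (c ↔ b))) ↔ ¬(f ↔ (f ∨ e)) = True ↔ True = True
¬((e ⊕ (e → (c ↔ b))) ↔ ¬(f ↔ (f ∨ e))) = ¬True = False
((e ⊕ b) ↔ f) → ¬((e ⊕ (e → (c ↔ b))) ↔ ¬(f ↔ (f ∨ e))) = False → False = True
¬((b ↔ (f → c)) ↔ (e ↔ (f → b))) → (((e ⊕ b) ↔ f) → ¬((e ⊕ (e → (c ↔ b))) ↔ ¬(f ↔ (f ∨ e)))) = True → True = True
¬(¬((b ↔ (f → c)) ↔ (e ↔ (f → b))) → (((e ⊕ b) ↔ f) → ¬((e ⊕ (e → (c ↔ b))) ↔ ¬(f ↔ (f ∨ e))))) = ¬True = False
¬¬(¬((b ↔ (f → c)) ↔ (e ↔ (f → b))) → (((e ⊕ b) ↔ f) → ¬((e ⊕ (e → (c ↔ b))) ↔ ¬(f ↔ (f ∨ e))))) = ¬False = True
¬¬(¬((b ↔ (f → c)) ↔ (e ↔ (f → b))) → (((e ⊕ b) ↔ f) → ¬((e ⊕ (e → (c ↔ b))) ↔ ¬(f ↔ (f ∨ e))))) ↔ e = True ↔ True = True

True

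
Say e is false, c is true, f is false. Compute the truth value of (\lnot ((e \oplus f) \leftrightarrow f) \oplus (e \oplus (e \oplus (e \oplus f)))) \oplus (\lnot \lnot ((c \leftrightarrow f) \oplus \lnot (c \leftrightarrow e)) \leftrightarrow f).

e \oplus f = \text{False} \oplus \text{False} = \text{False}
(e \oplus f) \leftrightarrow f = \text{False} \leftrightarrow \text{False} = \text{True}
\lnot ((e \oplus f) \leftrightarrow f) = \lnot \text{True} = \text{False}
e \oplus f = \text{False} \oplus \text{False} = \text{False}
e \oplus (e \oplus f) = \text{False} \oplus \text{False} = \text{False}
e \oplus (e \oplus (e \oplus f)) = \text{False} \oplus \text{False} = \text{False}
\lnot ((e \oplus f) \leftrightarrow f) \oplus (e \oplus (e \oplus (e \oplus f))) = \text{False} \oplus \text{False} = \text{False}
c \leftrightarrow f = \text{True} \leftrightarrow \text{False} = \text{False}
c \leftrightarrow e = \text{True} \leftrightarrow \text{False} = \text{False}
\lnot (c \leftrightarrow e) = \lnot \text{False} = \text{True}
(c \leftrightarrow f) \oplus \lnot (c \leftrightarrow e) = \text{False} \oplus \text{True} = \text{True}
\lnot ((c \leftrightarrow f) \oplus \lnot (c \leftrightarrow e)) = \lnot \text{True} = \text{False}
\lnot \lnot ((c \leftrightarrow f) \oplus \lnot (c \leftrightarrow e)) = \lnot \text{False} = \text{True}
\lnot \lnot ((c \leftrightarrow f) \oplus \lnot (c \leftrightarrow e)) \leftrightarrow f = \text{True} \leftrightarrow \text{False} = \text{False}
(\lnot ((e \oplus f) \leftrightarrow f) \oplus (e \oplus (e \oplus (e \oplus f)))) \oplus (\lnot \lnot ((c \leftrightarrow f) \oplus \lnot (c \leftrightarrow e)) \leftrightarrow f) = \text{False} \oplus \text{False} = \text{False}

\text{False}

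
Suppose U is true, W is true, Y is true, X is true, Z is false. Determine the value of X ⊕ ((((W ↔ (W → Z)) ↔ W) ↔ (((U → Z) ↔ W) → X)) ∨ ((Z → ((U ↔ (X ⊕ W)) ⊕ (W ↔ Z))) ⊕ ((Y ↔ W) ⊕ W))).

False

Substituting U=True, W=True, Y=True, X=True, Z=False:
W → Z = True → False = False
W ↔ (W → Z) = True ↔ False = False
(W ↔ (W → Z)) ↔ W = False ↔ True = False
U → Z = True → False = False
(U → Z) ↔ W = False ↔ True = False
((U → Z) ↔ W) → X = False → True = True
((W ↔ (W → Z)) ↔ W) ↔ (((U → Z) ↔ W) → X) = False ↔ True = False
X ⊕ W = True ⊕ True = False
U ↔ (X ⊕ W) = True ↔ False = False
W ↔ Z = True ↔ False = False
(U ↔ (X ⊕ W)) ⊕ (W ↔ Z) = False ⊕ False = False
Z → ((U ↔ (X ⊕ W)) ⊕ (W ↔ Z)) = False → False = True
Y ↔ W = True ↔ True = True
(Y ↔ W) ⊕ W = True ⊕ True = False
(Z → ((U ↔ (X ⊕ W)) ⊕ (W ↔ Z))) ⊕ ((Y ↔ W) ⊕ W) = True ⊕ False = True
(((W ↔ (W → Z)) ↔ W) ↔ (((U → Z) ↔ W) → X)) ∨ ((Z → ((U ↔ (X ⊕ W)) ⊕ (W ↔ Z))) ⊕ ((Y ↔ W) ⊕ W)) = False ∨ True = True
X ⊕ ((((W ↔ (W → Z)) ↔ W) ↔ (((U → Z) ↔ W) → X)) ∨ ((Z → ((U ↔ (X ⊕ W)) ⊕ (W ↔ Z))) ⊕ ((Y ↔ W) ⊕ W))) = True ⊕ True = False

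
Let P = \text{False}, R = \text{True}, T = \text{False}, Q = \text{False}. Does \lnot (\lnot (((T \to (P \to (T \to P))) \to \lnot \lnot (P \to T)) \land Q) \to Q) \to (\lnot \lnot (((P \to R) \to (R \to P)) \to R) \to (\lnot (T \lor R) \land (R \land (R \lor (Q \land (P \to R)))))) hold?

T \to P = \text{False} \to \text{False} = \text{True}
P \to (T \to P) = \text{False} \to \text{True} = \text{True}
T \to (P \to (T \to P)) = \text{False} \to \text{True} = \text{True}
P \to T = \text{False} \to \text{False} = \text{True}
\lnot (P \to T) = \lnot \text{True} = \text{False}
\lnot \lnot (P \to T) = \lnot \text{False} = \text{True}
(T \to (P \to (T \to P))) \to \lnot \lnot (P \to T) = \text{True} \to \text{True} = \text{True}
((T \to (P \to (T \to P))) \to \lnot \lnot (P \to T)) \land Q = \text{True} \land \text{False} = \text{False}
\lnot (((T \to (P \to (T \to P))) \to \lnot \lnot (P \to T)) \land Q) = \lnot \text{False} = \text{True}
\lnot (((T \to (P \to (T \to P))) \to \lnot \lnot (P \to T)) \land Q) \to Q = \text{True} \to \text{False} = \text{False}
\lnot (\lnot (((T \to (P \to (T \to P))) \to \lnot \lnot (P \to T)) \land Q) \to Q) = \lnot \text{False} = \text{True}
P \to R = \text{False} \to \text{True} = \text{True}
R \to P = \text{True} \to \text{False} = \text{False}
(P \to R) \to (R \to P) = \text{True} \to \text{False} = \text{False}
((P \to R) \to (R \to P)) \to R = \text{False} \to \text{True} = \text{True}
\lnot (((P \to R) \to (R \to P)) \to R) = \lnot \text{True} = \text{False}
\lnot \lnot (((P \to R) \to (R \to P)) \to R) = \lnot \text{False} = \text{True}
T \lor R = \text{False} \lor \text{True} = \text{True}
\lnot (T \lor R) = \lnot \text{True} = \text{False}
P \to R = \text{False} \to \text{True} = \text{True}
Q \land (P \to R) = \text{False} \land \text{True} = \text{False}
R \lor (Q \land (P \to R)) = \text{True} \lor \text{False} = \text{True}
R \land (R \lor (Q \land (P \to R))) = \text{True} \land \text{True} = \text{True}
\lnot (T \lor R) \land (R \land (R \lor (Q \land (P \to R)))) = \text{False} \land \text{True} = \text{False}
\lnot \lnot (((P \to R) \to (R \to P)) \to R) \to (\lnot (T \lor R) \land (R \land (R \lor (Q \land (P \to R))))) = \text{True} \to \text{False} = \text{False}
\lnot (\lnot (((T \to (P \to (T \to P))) \to \lnot \lnot (P \to T)) \land Q) \to Q) \to (\lnot \lnot (((P \to R) \to (R \to P)) \to R) \to (\lnot (T \lor R) \land (R \land (R \lor (Q \land (P \to R)))))) = \text{True} \to \text{False} = \text{False}

\text{False}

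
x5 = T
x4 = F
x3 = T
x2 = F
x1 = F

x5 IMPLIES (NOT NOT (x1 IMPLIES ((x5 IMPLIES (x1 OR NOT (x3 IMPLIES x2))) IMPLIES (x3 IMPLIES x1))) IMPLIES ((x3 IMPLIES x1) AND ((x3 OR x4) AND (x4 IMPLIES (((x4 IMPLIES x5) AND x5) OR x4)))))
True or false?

Substituting x5=T, x4=F, x3=T, x2=F, x1=F:
x3 IMPLIES x2 = T IMPLIES F = F
NOT (x3 IMPLIES x2) = NOT F = T
x1 OR NOT (x3 IMPLIES x2) = F OR T = T
x5 IMPLIES (x1 OR NOT (x3 IMPLIES x2)) = T IMPLIES T = T
x3 IMPLIES x1 = T IMPLIES F = F
(x5 IMPLIES (x1 OR NOT (x3 IMPLIES x2))) IMPLIES (x3 IMPLIES x1) = T IMPLIES F = F
x1 IMPLIES ((x5 IMPLIES (x1 OR NOT (x3 IMPLIES x2))) IMPLIES (x3 IMPLIES x1)) = F IMPLIES F = T
NOT (x1 IMPLIES ((x5 IMPLIES (x1 OR NOT (x3 IMPLIES x2))) IMPLIES (x3 IMPLIES x1))) = NOT T = F
NOT NOT (x1 IMPLIES ((x5 IMPLIES (x1 OR NOT (x3 IMPLIES x2))) IMPLIES (x3 IMPLIES x1))) = NOT F = T
x3 IMPLIES x1 = T IMPLIES F = F
x3 OR x4 = T OR F = T
x4 IMPLIES x5 = F IMPLIES T = T
(x4 IMPLIES x5) AND x5 = T AND T = T
((x4 IMPLIES x5) AND x5) OR x4 = T OR F = T
x4 IMPLIES (((x4 IMPLIES x5) AND x5) OR x4) = F IMPLIES T = T
(x3 OR x4) AND (x4 IMPLIES (((x4 IMPLIES x5) AND x5) OR x4)) = T AND T = T
(x3 IMPLIES x1) AND ((x3 OR x4) AND (x4 IMPLIES (((x4 IMPLIES x5) AND x5) OR x4))) = F AND T = F
NOT NOT (x1 IMPLIES ((x5 IMPLIES (x1 OR NOT (x3 IMPLIES x2))) IMPLIES (x3 IMPLIES x1))) IMPLIES ((x3 IMPLIES x1) AND ((x3 OR x4) AND (x4 IMPLIES (((x4 IMPLIES x5) AND x5) OR x4)))) = T IMPLIES F = F
x5 IMPLIES (NOT NOT (x1 IMPLIES ((x5 IMPLIES (x1 OR NOT (x3 IMPLIES x2))) IMPLIES (x3 IMPLIES x1))) IMPLIES ((x3 IMPLIES x1) AND ((x3 OR x4) AND (x4 IMPLIES (((x4 IMPLIES x5) AND x5) OR x4))))) = T IMPLIES F = F

F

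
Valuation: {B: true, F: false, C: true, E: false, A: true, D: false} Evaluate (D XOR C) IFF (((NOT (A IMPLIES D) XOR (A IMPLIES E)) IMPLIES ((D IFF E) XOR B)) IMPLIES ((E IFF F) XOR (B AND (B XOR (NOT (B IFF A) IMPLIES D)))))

D XOR C = false XOR true = true
A IMPLIES D = true IMPLIES false = false
NOT (A IMPLIES D) = NOT false = true
A IMPLIES E = true IMPLIES false = false
NOT (A IMPLIES D) XOR (A IMPLIES E) = true XOR false = true
D IFF E = false IFF false = true
(D IFF E) XOR B = true XOR true = false
(NOT (A IMPLIES D) XOR (A IMPLIES E)) IMPLIES ((D IFF E) XOR B) = true IMPLIES false = false
E IFF F = false IFF false = true
B IFF A = true IFF true = true
NOT (B IFF A) = NOT true = false
NOT (B IFF A) IMPLIES D = false IMPLIES false = true
B XOR (NOT (B IFF A) IMPLIES D) = true XOR true = false
B AND (B XOR (NOT (B IFF A) IMPLIES D)) = true AND false = false
(E IFF F) XOR (B AND (B XOR (NOT (B IFF A) IMPLIES D))) = true XOR false = true
((NOT (A IMPLIES D) XOR (A IMPLIES E)) IMPLIES ((D IFF E) XOR B)) IMPLIES ((E IFF F) XOR (B AND (B XOR (NOT (B IFF A) IMPLIES D)))) = false IMPLIES true = true
(D XOR C) IFF (((NOT (A IMPLIES D) XOR (A IMPLIES E)) IMPLIES ((D IFF E) XOR B)) IMPLIES ((E IFF F) XOR (B AND (B XOR (NOT (B IFF A) IMPLIES D))))) = true IFF true = true

true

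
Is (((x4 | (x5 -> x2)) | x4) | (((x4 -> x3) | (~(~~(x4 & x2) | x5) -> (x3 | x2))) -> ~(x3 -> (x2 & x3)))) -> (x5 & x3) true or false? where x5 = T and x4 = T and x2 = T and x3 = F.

F

x5 -> x2 = T -> T = T
x4 | (x5 -> x2) = T | T = T
(x4 | (x5 -> x2)) | x4 = T | T = T
x4 -> x3 = T -> F = F
x4 & x2 = T & T = T
~(x4 & x2) = ~T = F
~~(x4 & x2) = ~F = T
~~(x4 & x2) | x5 = T | T = T
~(~~(x4 & x2) | x5) = ~T = F
x3 | x2 = F | T = T
~(~~(x4 & x2) | x5) -> (x3 | x2) = F -> T = T
(x4 -> x3) | (~(~~(x4 & x2) | x5) -> (x3 | x2)) = F | T = T
x2 & x3 = T & F = F
x3 -> (x2 & x3) = F -> F = T
~(x3 -> (x2 & x3)) = ~T = F
((x4 -> x3) | (~(~~(x4 & x2) | x5) -> (x3 | x2))) -> ~(x3 -> (x2 & x3)) = T -> F = F
((x4 | (x5 -> x2)) | x4) | (((x4 -> x3) | (~(~~(x4 & x2) | x5) -> (x3 | x2))) -> ~(x3 -> (x2 & x3))) = T | F = T
x5 & x3 = T & F = F
(((x4 | (x5 -> x2)) | x4) | (((x4 -> x3) | (~(~~(x4 & x2) | x5) -> (x3 | x2))) -> ~(x3 -> (x2 & x3)))) -> (x5 & x3) = T -> F = F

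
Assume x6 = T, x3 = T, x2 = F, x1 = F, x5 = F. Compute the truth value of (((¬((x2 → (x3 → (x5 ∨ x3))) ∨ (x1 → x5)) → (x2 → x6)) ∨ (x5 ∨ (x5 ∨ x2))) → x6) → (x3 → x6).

Substituting x6=T, x3=T, x2=F, x1=F, x5=F:
x5 ∨ x3 = F ∨ T = T
x3 → (x5 ∨ x3) = T → T = T
x2 → (x3 → (x5 ∨ x3)) = F → T = T
x1 → x5 = F → F = T
(x2 → (x3 → (x5 ∨ x3))) ∨ (x1 → x5) = T ∨ T = T
¬((x2 → (x3 → (x5 ∨ x3))) ∨ (x1 → x5)) = ¬T = F
x2 → x6 = F → T = T
¬((x2 → (x3 → (x5 ∨ x3))) ∨ (x1 → x5)) → (x2 → x6) = F → T = T
x5 ∨ x2 = F ∨ F = F
x5 ∨ (x5 ∨ x2) = F ∨ F = F
(¬((x2 → (x3 → (x5 ∨ x3))) ∨ (x1 → x5)) → (x2 → x6)) ∨ (x5 ∨ (x5 ∨ x2)) = T ∨ F = T
((¬((x2 → (x3 → (x5 ∨ x3))) ∨ (x1 → x5)) → (x2 → x6)) ∨ (x5 ∨ (x5 ∨ x2))) → x6 = T → T = T
x3 → x6 = T → T = T
(((¬((x2 → (x3 → (x5 ∨ x3))) ∨ (x1 → x5)) → (x2 → x6)) ∨ (x5 ∨ (x5 ∨ x2))) → x6) → (x3 → x6) = T → T = T

T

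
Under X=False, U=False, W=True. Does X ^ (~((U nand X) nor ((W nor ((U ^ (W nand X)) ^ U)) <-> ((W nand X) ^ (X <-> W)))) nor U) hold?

U nand X = False nand False = True
W nand X = True nand False = True
U ^ (W nand X) = False ^ True = True
(U ^ (W nand X)) ^ U = True ^ False = True
W nor ((U ^ (W nand X)) ^ U) = True nor True = False
W nand X = True nand False = True
X <-> W = False <-> True = False
(W nand X) ^ (X <-> W) = True ^ False = True
(W nor ((U ^ (W nand X)) ^ U)) <-> ((W nand X) ^ (X <-> W)) = False <-> True = False
(U nand X) nor ((W nor ((U ^ (W nand X)) ^ U)) <-> ((W nand X) ^ (X <-> W))) = True nor False = False
~((U nand X) nor ((W nor ((U ^ (W nand X)) ^ U)) <-> ((W nand X) ^ (X <-> W)))) = ~False = True
~((U nand X) nor ((W nor ((U ^ (W nand X)) ^ U)) <-> ((W nand X) ^ (X <-> W)))) nor U = True nor False = False
X ^ (~((U nand X) nor ((W nor ((U ^ (W nand X)) ^ U)) <-> ((W nand X) ^ (X <-> W)))) nor U) = False ^ False = False

False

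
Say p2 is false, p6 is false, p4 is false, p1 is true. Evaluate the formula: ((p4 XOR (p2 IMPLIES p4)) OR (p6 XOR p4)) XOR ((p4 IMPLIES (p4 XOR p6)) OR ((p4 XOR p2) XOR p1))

false

p2 IMPLIES p4 = false IMPLIES false = true
p4 XOR (p2 IMPLIES p4) = false XOR true = true
p6 XOR p4 = false XOR false = false
(p4 XOR (p2 IMPLIES p4)) OR (p6 XOR p4) = true OR false = true
p4 XOR p6 = false XOR false = false
p4 IMPLIES (p4 XOR p6) = false IMPLIES false = true
p4 XOR p2 = false XOR false = false
(p4 XOR p2) XOR p1 = false XOR true = true
(p4 IMPLIES (p4 XOR p6)) OR ((p4 XOR p2) XOR p1) = true OR true = true
((p4 XOR (p2 IMPLIES p4)) OR (p6 XOR p4)) XOR ((p4 IMPLIES (p4 XOR p6)) OR ((p4 XOR p2) XOR p1)) = true XOR true = false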